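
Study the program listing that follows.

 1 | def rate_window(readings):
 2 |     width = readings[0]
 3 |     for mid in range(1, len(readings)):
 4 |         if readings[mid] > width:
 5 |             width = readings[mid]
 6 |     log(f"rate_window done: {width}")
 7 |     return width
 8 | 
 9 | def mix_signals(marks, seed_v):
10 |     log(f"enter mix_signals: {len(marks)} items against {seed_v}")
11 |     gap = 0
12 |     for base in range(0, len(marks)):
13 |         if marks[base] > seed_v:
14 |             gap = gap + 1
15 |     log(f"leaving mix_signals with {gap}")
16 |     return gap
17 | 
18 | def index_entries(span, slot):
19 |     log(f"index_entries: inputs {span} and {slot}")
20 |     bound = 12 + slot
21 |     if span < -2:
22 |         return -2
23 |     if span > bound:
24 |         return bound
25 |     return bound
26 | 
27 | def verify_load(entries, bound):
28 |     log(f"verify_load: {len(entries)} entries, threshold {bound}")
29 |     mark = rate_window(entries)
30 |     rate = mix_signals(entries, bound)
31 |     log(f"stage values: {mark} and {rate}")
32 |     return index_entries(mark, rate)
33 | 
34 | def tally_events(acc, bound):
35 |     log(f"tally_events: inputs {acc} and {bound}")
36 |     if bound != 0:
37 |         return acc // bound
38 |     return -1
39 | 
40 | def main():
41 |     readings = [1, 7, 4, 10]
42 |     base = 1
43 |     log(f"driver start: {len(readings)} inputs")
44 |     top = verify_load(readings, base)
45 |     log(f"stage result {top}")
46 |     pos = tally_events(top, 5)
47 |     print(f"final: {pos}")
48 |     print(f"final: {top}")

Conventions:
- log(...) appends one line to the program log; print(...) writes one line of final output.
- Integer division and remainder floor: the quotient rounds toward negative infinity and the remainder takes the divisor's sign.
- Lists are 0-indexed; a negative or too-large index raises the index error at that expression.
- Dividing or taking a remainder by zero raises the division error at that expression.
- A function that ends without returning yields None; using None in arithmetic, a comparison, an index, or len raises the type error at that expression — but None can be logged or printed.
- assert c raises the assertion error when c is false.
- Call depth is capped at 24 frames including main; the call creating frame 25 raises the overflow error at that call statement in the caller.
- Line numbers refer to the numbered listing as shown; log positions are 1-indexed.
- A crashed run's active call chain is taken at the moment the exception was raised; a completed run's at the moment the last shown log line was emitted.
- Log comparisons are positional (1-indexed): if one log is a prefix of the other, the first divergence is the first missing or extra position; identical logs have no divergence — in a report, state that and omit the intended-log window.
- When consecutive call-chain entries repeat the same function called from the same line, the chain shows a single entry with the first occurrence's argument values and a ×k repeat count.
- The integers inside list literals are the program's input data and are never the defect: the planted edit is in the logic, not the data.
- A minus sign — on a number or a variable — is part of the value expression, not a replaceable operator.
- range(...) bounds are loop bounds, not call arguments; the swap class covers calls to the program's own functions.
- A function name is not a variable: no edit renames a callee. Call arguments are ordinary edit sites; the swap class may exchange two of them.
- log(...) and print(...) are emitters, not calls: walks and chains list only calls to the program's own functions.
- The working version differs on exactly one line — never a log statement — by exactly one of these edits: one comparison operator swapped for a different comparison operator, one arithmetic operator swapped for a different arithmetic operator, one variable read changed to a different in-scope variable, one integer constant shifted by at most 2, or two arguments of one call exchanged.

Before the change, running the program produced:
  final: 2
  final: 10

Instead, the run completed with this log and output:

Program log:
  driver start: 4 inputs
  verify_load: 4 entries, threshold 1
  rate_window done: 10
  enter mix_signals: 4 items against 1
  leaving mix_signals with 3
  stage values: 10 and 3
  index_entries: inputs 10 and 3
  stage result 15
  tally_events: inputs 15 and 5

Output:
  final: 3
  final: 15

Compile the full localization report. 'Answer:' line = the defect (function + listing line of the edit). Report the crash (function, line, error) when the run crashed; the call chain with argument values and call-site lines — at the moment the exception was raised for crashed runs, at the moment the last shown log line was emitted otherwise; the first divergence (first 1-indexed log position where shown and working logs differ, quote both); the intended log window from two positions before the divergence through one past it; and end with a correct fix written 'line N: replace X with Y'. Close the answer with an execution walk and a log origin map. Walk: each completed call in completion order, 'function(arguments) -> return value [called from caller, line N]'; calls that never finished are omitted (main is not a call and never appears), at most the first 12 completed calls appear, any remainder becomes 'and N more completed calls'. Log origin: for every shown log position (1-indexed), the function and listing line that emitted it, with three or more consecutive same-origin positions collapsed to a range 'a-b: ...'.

Answer: the defect is in index_entries at line 25.
Key fact: Log line 8 is where behavior first shows: 'stage result 15' appears instead of 'stage result 10'.
Call chain: main -> tally_events(15, 5) (called at line 46).
First divergence: at position 8 the run shows 'stage result 15' where the working version logs 'stage result 10'.
Intended log window:
  6: stage values: 10 and 3
  7: index_entries: inputs 10 and 3
  8: stage result 10
  9: tally_events: inputs 10 and 5
Execution walk:
  rate_window([1, 7, 4, 10]) -> 10  [called from verify_load, line 29]
  mix_signals([1, 7, 4, 10], 1) -> 3  [called from verify_load, line 30]
  index_entries(10, 3) -> 15  [called from verify_load, line 32]
  verify_load([1, 7, 4, 10], 1) -> 15  [called from main, line 44]
  tally_events(15, 5) -> 3  [called from main, line 46]
Log origin:
  1: emitted by main (line 43)
  2: emitted by verify_load (line 28)
  3: emitted by rate_window (line 6)
  4: emitted by mix_signals (line 10)
  5: emitted by mix_signals (line 15)
  6: emitted by verify_load (line 31)
  7: emitted by index_entries (line 19)
  8: emitted by main (line 45)
  9: emitted by tally_events (line 35)
A correct fix: line 25: replace `bound` with `span`.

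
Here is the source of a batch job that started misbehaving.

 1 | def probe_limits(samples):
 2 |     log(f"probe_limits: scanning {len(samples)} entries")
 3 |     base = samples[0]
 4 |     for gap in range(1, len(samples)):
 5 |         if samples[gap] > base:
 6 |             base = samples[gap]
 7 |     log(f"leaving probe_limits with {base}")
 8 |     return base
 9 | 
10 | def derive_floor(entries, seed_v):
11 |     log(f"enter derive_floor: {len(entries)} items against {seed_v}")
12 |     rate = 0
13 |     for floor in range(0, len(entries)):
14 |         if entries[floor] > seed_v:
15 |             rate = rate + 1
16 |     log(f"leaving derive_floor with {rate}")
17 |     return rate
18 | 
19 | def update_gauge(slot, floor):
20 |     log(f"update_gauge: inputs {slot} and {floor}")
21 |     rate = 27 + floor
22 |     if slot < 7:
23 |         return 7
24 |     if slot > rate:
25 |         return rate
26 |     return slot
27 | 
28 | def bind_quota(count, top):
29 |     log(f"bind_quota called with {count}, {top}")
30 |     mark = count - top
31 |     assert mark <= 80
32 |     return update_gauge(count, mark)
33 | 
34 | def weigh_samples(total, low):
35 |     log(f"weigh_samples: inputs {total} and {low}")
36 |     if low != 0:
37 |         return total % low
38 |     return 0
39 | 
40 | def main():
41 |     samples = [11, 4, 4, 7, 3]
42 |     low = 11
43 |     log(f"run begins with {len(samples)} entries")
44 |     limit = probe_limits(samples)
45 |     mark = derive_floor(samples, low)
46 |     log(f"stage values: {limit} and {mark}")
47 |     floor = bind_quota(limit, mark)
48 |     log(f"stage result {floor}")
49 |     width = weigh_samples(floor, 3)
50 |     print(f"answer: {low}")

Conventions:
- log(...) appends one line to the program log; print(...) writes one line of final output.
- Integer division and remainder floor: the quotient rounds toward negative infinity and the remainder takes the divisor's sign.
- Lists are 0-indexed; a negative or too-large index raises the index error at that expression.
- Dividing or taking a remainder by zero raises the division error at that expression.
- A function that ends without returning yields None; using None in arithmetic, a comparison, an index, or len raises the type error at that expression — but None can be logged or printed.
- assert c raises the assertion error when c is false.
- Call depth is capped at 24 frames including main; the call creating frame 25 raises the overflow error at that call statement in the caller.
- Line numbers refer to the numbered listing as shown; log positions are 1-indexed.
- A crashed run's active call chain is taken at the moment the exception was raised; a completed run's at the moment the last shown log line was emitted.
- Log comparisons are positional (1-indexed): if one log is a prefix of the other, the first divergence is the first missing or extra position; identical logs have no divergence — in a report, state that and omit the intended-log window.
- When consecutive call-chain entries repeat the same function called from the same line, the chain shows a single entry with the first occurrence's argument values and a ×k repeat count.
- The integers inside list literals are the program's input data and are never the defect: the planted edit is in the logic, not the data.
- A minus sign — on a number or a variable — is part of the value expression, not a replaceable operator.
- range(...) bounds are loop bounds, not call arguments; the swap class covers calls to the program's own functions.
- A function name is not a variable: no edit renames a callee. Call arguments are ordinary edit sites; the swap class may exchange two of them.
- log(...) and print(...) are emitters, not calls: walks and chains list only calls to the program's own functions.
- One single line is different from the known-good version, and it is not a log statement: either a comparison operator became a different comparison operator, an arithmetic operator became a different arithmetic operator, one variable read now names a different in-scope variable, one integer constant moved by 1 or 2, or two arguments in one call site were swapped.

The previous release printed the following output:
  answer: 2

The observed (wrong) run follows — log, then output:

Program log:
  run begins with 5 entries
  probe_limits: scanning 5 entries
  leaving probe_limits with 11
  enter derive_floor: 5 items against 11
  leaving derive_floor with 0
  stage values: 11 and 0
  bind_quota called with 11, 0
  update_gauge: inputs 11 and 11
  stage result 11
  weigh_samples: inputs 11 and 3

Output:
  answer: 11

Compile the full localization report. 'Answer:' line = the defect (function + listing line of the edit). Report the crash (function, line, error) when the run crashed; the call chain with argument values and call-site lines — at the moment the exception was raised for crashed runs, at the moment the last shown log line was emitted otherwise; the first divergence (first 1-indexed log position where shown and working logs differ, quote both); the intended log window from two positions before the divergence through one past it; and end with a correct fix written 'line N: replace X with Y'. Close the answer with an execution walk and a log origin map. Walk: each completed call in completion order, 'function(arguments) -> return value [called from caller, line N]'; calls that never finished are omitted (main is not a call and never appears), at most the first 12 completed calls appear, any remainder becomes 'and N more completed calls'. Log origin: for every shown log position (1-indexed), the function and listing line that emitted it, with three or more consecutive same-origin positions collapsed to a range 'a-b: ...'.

Answer: the defect is in main at line 50.
Key observation: The logs agree in full; only the final output differs.
Call chain: main -> weigh_samples(11, 3) (called at line 49).
First divergence: none — the logs agree in full.
Execution walk:
  probe_limits([11, 4, 4, 7, 3]) -> 11  [called from main, line 44]
  derive_floor([11, 4, 4, 7, 3], 11) -> 0  [called from main, line 45]
  update_gauge(11, 11) -> 11  [called from bind_quota, line 32]
  bind_quota(11, 0) -> 11  [called from main, line 47]
  weigh_samples(11, 3) -> 2  [called from main, line 49]
Log origins:
  1: from main, line 43
  2: from probe_limits, line 2
  3: from probe_limits, line 7
  4: from derive_floor, line 11
  5: from derive_floor, line 16
  6: from main, line 46
  7: from bind_quota, line 29
  8: from update_gauge, line 20
  9: from main, line 48
  10: from weigh_samples, line 35
A correct fix: line 50: replace `low` with `width`.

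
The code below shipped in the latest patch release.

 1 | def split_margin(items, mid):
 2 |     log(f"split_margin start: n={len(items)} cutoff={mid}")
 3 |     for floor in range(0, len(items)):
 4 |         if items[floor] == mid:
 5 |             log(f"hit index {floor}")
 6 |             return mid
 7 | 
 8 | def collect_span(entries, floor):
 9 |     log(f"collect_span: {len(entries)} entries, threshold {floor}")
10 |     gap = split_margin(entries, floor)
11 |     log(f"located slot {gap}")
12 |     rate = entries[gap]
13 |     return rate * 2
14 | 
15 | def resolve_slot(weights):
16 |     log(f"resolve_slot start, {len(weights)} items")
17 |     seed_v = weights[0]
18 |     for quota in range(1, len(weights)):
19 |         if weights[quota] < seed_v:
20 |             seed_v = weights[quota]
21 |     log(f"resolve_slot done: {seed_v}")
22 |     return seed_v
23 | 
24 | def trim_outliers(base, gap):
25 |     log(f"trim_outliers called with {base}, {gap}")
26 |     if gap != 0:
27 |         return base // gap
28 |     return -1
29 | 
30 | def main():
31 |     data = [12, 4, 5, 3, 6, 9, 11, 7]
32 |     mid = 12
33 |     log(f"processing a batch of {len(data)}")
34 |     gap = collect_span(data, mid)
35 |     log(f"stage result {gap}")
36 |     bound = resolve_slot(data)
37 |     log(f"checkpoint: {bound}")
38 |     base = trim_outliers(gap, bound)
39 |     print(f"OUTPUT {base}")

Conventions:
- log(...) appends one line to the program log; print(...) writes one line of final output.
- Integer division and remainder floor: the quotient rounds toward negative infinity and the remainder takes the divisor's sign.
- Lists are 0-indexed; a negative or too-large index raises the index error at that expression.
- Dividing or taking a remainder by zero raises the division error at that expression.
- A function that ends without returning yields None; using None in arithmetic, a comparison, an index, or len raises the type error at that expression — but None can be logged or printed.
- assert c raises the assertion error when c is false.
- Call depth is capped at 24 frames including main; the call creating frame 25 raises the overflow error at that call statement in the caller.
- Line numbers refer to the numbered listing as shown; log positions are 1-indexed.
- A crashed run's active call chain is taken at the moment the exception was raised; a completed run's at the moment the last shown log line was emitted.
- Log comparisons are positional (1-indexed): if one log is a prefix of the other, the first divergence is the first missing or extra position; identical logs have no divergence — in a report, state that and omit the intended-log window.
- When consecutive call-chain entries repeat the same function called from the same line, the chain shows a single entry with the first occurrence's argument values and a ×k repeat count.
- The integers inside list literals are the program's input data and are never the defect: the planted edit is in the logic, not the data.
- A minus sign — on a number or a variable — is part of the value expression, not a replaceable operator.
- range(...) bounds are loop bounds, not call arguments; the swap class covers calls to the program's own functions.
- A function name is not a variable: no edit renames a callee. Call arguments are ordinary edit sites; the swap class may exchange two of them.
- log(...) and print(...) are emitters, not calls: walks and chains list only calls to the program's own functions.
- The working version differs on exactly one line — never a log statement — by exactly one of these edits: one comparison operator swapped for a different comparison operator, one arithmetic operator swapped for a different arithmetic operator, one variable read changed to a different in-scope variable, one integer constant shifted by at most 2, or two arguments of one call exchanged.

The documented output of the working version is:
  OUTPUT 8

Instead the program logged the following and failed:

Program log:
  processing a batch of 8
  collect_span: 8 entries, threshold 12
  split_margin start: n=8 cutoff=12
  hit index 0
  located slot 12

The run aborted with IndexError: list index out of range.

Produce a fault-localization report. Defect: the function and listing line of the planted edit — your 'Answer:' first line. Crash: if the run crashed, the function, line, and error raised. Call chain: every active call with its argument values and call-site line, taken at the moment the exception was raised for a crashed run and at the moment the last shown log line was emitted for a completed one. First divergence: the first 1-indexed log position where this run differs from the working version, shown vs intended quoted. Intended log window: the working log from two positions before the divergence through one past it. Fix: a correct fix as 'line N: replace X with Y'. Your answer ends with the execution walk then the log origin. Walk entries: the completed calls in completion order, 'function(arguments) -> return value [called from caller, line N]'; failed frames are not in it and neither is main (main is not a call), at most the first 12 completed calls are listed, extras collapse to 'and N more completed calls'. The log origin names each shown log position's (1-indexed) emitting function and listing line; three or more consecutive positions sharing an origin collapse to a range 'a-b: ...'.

Answer: the defect is in split_margin at line 6.
Core observation: The earliest visible damage is log position 5 — 'located slot 12' rather than the intended 'located slot 0'.
Crash: collect_span, line 12, IndexError.
Call chain: main -> collect_span([12, 4, 5, 3, 6, 9, 11, 7], 12) (called at line 34).
First divergence: position 5; shown 'located slot 12' vs intended 'located slot 0'.
Intended log window:
  3: split_margin start: n=8 cutoff=12
  4: hit index 0
  5: located slot 0
  6: stage result 24
Execution walk:
  split_margin([12, 4, 5, 3, 6, 9, 11, 7], 12) -> 12  [called from collect_span, line 10]
Log origin:
  1: emitted by main (line 33)
  2: emitted by collect_span (line 9)
  3: emitted by split_margin (line 2)
  4: emitted by split_margin (line 5)
  5: emitted by collect_span (line 11)
A correct fix: line 6: replace `mid` with `floor`.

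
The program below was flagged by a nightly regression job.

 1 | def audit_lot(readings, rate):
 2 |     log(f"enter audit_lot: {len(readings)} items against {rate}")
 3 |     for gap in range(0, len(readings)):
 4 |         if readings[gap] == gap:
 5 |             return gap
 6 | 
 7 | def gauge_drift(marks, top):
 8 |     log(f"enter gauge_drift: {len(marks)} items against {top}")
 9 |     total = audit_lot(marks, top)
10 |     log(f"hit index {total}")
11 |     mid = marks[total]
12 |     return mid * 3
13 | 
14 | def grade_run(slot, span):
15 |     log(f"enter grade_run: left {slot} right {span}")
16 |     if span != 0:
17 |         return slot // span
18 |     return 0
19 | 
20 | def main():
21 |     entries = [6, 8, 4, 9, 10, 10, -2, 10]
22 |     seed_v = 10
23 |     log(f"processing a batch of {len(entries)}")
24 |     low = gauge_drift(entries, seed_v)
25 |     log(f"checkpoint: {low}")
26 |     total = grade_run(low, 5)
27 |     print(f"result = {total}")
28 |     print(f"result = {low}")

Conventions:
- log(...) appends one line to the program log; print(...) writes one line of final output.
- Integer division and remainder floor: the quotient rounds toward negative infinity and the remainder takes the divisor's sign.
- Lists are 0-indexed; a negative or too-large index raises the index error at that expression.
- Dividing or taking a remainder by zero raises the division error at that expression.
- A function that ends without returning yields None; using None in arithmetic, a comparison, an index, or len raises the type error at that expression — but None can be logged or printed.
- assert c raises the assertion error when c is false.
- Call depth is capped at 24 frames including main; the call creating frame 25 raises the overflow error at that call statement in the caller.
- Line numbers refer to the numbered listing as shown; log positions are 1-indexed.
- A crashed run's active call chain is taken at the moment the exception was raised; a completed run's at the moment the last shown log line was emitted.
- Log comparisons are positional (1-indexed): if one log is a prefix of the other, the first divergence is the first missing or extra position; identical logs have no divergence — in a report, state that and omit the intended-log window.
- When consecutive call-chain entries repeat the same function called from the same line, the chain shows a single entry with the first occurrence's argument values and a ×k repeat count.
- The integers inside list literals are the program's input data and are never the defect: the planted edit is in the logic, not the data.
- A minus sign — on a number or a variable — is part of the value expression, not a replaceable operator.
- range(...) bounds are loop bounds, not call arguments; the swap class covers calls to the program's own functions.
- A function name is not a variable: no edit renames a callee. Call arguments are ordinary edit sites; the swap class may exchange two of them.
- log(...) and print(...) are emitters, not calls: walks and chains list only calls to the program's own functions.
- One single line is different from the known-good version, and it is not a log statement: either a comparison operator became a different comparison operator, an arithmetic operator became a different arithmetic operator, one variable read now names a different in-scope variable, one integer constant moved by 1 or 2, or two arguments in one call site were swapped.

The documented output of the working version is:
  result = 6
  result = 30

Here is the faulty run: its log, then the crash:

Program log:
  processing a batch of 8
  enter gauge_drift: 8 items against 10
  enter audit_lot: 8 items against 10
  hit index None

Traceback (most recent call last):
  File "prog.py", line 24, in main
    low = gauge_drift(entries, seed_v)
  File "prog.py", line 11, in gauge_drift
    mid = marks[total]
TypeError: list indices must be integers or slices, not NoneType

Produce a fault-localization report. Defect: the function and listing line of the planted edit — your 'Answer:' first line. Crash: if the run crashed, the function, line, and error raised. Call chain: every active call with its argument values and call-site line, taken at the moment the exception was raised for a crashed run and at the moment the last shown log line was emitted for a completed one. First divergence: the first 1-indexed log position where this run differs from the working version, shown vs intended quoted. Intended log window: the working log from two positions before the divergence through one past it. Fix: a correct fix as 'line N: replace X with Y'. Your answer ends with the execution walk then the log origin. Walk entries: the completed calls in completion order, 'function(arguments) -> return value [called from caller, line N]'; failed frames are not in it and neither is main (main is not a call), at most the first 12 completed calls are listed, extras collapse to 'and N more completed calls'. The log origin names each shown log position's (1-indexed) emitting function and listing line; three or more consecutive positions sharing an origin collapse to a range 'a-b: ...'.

Answer: the defect is in audit_lot at line 4.
Key observation: Everything matches until log position 4, which reads 'hit index None' in place of 'hit index 4'.
Crash: gauge_drift, line 11, TypeError.
Call chain: main -> gauge_drift([6, 8, 4, 9, 10, 10, -2, 10], 10) (called at line 24).
First divergence: position 4 — the shown line 'hit index None' should read 'hit index 4'.
Intended log window:
  2: enter gauge_drift: 8 items against 10
  3: enter audit_lot: 8 items against 10
  4: hit index 4
  5: checkpoint: 30
Execution walk:
  audit_lot([6, 8, 4, 9, 10, 10, -2, 10], 10) -> None  [called from gauge_drift, line 9]
Log origin:
  1: emitted by main (line 23)
  2: emitted by gauge_drift (line 8)
  3: emitted by audit_lot (line 2)
  4: emitted by gauge_drift (line 10)
A correct fix: line 4: replace `readings[gap] == gap` with `readings[gap] == rate`.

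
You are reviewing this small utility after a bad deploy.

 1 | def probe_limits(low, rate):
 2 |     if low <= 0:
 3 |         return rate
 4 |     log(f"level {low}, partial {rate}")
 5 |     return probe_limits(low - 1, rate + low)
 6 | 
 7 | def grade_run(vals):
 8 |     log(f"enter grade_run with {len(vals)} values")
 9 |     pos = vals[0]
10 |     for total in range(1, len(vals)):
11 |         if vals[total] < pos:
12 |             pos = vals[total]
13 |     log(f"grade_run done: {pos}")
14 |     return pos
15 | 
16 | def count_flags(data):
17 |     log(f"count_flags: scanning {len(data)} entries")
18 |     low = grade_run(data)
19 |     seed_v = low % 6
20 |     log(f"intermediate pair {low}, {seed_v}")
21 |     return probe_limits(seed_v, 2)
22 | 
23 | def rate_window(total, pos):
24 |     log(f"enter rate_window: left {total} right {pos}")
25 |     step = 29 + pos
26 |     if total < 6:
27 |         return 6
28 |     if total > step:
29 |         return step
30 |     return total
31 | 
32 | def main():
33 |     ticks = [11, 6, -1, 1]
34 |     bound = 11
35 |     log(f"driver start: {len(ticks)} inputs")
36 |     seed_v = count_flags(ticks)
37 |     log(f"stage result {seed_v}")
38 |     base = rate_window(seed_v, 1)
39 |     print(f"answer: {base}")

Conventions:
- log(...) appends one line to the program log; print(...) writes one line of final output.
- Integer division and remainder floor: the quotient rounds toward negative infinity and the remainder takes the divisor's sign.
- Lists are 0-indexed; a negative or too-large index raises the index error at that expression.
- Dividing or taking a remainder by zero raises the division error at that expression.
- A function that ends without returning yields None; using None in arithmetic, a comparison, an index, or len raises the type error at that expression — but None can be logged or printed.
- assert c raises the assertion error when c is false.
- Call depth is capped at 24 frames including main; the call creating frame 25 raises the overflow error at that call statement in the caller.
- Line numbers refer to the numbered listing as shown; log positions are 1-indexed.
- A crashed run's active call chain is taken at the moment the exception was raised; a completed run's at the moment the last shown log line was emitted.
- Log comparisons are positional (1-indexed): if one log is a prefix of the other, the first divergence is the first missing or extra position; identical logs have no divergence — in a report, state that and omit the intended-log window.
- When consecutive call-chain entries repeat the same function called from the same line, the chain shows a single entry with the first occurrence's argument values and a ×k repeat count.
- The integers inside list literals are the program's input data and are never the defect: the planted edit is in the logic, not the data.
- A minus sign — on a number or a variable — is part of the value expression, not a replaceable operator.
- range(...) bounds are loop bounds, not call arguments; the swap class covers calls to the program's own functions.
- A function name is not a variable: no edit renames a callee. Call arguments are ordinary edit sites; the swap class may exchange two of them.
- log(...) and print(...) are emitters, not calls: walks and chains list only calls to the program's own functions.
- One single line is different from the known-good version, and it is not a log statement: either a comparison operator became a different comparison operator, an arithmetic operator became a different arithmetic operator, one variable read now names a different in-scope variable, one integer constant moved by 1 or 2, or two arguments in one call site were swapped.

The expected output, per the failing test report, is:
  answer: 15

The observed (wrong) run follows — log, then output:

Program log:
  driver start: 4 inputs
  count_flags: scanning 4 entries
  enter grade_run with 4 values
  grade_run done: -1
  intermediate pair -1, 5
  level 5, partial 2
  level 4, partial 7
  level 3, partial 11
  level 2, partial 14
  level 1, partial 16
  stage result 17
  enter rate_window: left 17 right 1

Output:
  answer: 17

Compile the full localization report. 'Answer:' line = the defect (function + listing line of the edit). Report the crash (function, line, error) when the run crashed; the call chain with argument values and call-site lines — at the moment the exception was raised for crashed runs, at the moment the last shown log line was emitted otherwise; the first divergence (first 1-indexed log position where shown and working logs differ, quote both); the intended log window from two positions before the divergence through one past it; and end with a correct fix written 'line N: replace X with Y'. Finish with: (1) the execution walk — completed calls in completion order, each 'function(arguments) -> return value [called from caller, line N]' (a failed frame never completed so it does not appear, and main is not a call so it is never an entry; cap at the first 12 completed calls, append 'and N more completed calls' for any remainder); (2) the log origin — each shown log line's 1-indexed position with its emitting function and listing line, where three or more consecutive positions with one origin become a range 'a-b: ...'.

Answer: the defect is in count_flags at line 21.
Core observation: Log line 6 is where behavior first shows: 'level 5, partial 2' appears instead of 'level 5, partial 0'.
Call chain: main -> rate_window(17, 1) (called at line 38).
First divergence: at position 6 the run shows 'level 5, partial 2' where the working version logs 'level 5, partial 0'.
Intended log window:
  4: grade_run done: -1
  5: intermediate pair -1, 5
  6: level 5, partial 0
  7: level 4, partial 5
Execution walk:
  grade_run([11, 6, -1, 1]) -> -1  [called from count_flags, line 18]
  probe_limits(0, 17) -> 17  [called from probe_limits, line 5]
  probe_limits(1, 16) -> 17  [called from probe_limits, line 5]
  probe_limits(2, 14) -> 17  [called from probe_limits, line 5]
  probe_limits(3, 11) -> 17  [called from probe_limits, line 5]
  probe_limits(4, 7) -> 17  [called from probe_limits, line 5]
  probe_limits(5, 2) -> 17  [called from count_flags, line 21]
  count_flags([11, 6, -1, 1]) -> 17  [called from main, line 36]
  rate_window(17, 1) -> 17  [called from main, line 38]
Log line origins:
  1: emitted by main (line 35)
  2: emitted by count_flags (line 17)
  3: emitted by grade_run (line 8)
  4: emitted by grade_run (line 13)
  5: emitted by count_flags (line 20)
  6-10: emitted by probe_limits (line 4)
  11: emitted by main (line 37)
  12: emitted by rate_window (line 24)
A correct fix: line 21: replace `2` with `0`.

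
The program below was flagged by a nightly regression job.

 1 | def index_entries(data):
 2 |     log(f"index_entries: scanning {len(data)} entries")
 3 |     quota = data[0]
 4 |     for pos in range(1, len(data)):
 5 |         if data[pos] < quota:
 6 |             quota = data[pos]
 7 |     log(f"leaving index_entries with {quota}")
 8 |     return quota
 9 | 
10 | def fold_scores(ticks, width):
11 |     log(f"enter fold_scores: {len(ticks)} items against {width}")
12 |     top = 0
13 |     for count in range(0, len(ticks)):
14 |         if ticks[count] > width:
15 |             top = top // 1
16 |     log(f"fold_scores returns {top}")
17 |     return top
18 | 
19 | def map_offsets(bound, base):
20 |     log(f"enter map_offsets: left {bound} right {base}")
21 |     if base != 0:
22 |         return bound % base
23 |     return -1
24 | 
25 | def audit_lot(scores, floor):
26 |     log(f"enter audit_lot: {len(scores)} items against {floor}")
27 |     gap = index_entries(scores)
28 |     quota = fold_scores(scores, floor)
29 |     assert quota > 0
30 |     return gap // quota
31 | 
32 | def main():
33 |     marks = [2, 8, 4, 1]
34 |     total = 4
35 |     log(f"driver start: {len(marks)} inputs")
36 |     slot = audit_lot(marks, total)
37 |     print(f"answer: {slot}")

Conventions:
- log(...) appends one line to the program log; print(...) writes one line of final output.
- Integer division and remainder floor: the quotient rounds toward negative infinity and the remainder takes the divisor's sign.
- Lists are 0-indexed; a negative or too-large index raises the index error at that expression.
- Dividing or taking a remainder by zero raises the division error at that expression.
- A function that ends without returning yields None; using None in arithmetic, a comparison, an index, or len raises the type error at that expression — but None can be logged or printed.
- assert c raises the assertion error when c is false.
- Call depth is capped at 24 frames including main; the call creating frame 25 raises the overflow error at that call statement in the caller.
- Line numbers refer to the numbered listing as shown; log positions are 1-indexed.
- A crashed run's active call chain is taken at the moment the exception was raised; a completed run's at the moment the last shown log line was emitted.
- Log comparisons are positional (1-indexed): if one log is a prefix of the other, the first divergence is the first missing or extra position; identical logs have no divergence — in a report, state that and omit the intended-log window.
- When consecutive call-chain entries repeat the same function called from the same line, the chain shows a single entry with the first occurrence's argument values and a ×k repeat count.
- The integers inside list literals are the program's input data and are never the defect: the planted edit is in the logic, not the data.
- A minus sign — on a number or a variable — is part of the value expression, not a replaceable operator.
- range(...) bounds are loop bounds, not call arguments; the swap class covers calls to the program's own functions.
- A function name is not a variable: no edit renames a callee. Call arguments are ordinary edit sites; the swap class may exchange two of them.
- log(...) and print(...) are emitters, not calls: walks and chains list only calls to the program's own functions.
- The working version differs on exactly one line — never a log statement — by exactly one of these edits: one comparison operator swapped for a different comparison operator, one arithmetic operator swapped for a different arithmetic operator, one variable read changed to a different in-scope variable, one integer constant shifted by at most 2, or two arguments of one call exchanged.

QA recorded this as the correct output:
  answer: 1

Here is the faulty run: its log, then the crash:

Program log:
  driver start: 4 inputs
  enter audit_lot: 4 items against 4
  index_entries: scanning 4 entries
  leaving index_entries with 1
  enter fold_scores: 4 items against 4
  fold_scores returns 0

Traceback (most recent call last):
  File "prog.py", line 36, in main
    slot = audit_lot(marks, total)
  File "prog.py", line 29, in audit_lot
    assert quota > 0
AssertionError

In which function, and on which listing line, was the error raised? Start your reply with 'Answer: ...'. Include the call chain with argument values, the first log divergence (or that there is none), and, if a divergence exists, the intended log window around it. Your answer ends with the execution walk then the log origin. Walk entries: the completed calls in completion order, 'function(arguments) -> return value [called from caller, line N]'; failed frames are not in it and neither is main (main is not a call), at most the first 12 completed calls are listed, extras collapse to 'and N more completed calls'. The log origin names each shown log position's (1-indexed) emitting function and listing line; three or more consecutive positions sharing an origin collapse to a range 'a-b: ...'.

Answer: the error was raised in audit_lot, line 29.
Key observation: The log first diverges at position 6: the faulty run prints 'fold_scores returns 0' where the working version prints 'fold_scores returns 1'.
Call chain: main -> audit_lot([2, 8, 4, 1], 4) (called at line 36).
First divergence: position 6 — shown 'fold_scores returns 0', intended 'fold_scores returns 1'.
Intended log window:
  4: leaving index_entries with 1
  5: enter fold_scores: 4 items against 4
  6: fold_scores returns 1
Execution walk:
  index_entries([2, 8, 4, 1]) -> 1  [called from audit_lot, line 27]
  fold_scores([2, 8, 4, 1], 4) -> 0  [called from audit_lot, line 28]
Log line origins:
  1: logged in main at line 35
  2: logged in audit_lot at line 26
  3: logged in index_entries at line 2
  4: logged in index_entries at line 7
  5: logged in fold_scores at line 11
  6: logged in fold_scores at line 16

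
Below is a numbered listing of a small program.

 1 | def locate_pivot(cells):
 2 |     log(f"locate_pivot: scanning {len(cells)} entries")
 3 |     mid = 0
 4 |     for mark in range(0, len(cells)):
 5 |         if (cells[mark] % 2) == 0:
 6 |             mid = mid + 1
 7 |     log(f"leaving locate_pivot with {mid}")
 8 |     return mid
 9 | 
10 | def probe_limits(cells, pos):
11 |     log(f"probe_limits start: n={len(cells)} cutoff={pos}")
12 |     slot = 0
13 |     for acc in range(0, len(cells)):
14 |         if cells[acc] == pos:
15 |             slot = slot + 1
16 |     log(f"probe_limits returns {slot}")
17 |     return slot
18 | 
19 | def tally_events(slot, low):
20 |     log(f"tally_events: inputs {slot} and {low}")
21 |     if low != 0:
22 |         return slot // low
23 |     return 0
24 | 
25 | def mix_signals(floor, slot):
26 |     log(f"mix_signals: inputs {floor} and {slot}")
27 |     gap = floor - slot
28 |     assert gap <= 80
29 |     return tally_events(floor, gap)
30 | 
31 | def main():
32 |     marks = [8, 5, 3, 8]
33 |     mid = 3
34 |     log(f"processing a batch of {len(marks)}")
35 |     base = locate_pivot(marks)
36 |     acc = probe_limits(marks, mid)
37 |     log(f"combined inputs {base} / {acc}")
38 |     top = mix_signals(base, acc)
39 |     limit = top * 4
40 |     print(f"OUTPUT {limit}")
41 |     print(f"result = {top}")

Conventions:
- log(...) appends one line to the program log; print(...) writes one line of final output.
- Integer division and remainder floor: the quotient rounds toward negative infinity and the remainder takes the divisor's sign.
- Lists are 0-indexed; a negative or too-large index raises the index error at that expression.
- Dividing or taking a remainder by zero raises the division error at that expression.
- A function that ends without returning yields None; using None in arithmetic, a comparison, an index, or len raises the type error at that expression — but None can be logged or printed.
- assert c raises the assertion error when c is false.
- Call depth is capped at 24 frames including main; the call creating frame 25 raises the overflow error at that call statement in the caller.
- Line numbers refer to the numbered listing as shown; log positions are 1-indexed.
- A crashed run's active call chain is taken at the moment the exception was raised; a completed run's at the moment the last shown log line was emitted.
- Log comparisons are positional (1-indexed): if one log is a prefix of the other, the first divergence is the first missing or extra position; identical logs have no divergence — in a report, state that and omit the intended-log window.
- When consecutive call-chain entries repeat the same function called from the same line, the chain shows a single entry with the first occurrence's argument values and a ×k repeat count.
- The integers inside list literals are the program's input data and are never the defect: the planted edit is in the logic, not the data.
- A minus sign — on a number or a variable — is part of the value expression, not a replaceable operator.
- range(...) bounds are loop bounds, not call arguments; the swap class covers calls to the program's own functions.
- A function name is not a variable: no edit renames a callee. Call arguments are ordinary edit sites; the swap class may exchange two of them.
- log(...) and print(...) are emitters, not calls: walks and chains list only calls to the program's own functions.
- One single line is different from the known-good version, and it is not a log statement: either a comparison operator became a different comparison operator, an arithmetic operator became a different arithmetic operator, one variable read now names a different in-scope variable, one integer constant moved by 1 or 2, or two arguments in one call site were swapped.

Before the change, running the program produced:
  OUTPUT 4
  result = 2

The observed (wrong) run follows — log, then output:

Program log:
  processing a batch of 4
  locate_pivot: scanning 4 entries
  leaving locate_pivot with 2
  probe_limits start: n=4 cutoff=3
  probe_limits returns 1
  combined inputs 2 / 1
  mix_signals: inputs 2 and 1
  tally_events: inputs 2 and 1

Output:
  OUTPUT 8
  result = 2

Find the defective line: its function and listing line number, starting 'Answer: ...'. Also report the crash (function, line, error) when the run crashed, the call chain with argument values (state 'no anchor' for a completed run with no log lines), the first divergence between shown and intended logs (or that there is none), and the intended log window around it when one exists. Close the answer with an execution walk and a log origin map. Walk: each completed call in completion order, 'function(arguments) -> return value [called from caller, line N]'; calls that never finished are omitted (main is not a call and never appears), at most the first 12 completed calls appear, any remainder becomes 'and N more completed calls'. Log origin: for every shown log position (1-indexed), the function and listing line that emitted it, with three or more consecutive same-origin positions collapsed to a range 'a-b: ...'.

Answer: the defect is in main at line 39.
Key observation: The logs agree in full; only the final output differs.
Call chain: main -> mix_signals(2, 1) (called at line 38) -> tally_events(2, 1) (called at line 29).
First divergence: there is none — every log position agrees.
Execution walk:
  locate_pivot([8, 5, 3, 8]) -> 2  [called from main, line 35]
  probe_limits([8, 5, 3, 8], 3) -> 1  [called from main, line 36]
  tally_events(2, 1) -> 2  [called from mix_signals, line 29]
  mix_signals(2, 1) -> 2  [called from main, line 38]
Log origins:
  1: logged in main at line 34
  2: logged in locate_pivot at line 2
  3: logged in locate_pivot at line 7
  4: logged in probe_limits at line 11
  5: logged in probe_limits at line 16
  6: logged in main at line 37
  7: logged in mix_signals at line 26
  8: logged in tally_events at line 20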